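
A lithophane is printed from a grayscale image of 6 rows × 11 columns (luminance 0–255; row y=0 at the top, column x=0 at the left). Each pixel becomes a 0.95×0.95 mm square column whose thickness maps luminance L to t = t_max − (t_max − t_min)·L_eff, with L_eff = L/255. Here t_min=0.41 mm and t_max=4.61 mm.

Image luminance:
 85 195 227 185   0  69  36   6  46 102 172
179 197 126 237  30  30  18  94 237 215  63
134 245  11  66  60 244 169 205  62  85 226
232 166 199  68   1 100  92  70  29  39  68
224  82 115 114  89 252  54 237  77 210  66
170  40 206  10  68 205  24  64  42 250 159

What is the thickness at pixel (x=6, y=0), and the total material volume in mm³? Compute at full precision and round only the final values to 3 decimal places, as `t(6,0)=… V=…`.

span = t_max - t_min = 4.61 - 0.41 = 4.200
L(6,0) = 36, L_eff = 36/255 = 0.141176
t(6,0) = 4.61 - 4.200·0.141176 = 4.017
Σt over all 6·11 pixels = 148329/850 ≈ 174.5047059
V = pitch²·Σt = 0.95²·148329/850 = 157.490

t(6,0)=4.017 V=157.490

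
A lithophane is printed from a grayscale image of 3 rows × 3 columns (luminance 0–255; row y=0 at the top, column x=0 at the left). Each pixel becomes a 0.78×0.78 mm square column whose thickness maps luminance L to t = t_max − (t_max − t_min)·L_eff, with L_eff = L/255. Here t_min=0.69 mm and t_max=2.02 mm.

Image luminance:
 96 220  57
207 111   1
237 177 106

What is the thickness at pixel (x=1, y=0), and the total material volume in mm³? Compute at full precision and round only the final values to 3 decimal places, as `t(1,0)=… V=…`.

t(1,0)=0.873 V=7.215

span = t_max - t_min = 2.02 - 0.69 = 1.330
L(1,0) = 220, L_eff = 220/255 = 0.862745
t(1,0) = 2.02 - 1.330·0.862745 = 0.873
Σt over all 3·3 pixels = 50399/4250 ≈ 11.8585882
V = pitch²·Σt = 0.78²·50399/4250 = 7.215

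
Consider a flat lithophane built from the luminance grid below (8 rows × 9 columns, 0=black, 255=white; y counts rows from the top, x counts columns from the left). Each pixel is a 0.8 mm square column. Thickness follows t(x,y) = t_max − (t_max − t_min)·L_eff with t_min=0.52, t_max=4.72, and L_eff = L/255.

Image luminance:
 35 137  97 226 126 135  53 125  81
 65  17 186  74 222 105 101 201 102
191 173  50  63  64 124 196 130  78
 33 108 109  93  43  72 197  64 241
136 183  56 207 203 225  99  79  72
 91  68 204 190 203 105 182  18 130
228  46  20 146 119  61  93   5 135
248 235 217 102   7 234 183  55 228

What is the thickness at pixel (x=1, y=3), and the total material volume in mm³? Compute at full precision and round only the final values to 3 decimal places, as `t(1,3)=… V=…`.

t(1,3)=2.941 V=123.365

span = t_max - t_min = 4.72 - 0.52 = 4.200
L(1,3) = 108, L_eff = 108/255 = 0.423529
t(1,3) = 4.72 - 4.200·0.423529 = 2.941
Σt over all 8·9 pixels = 81922/425 ≈ 192.7576471
V = pitch²·Σt = 0.8²·81922/425 = 123.365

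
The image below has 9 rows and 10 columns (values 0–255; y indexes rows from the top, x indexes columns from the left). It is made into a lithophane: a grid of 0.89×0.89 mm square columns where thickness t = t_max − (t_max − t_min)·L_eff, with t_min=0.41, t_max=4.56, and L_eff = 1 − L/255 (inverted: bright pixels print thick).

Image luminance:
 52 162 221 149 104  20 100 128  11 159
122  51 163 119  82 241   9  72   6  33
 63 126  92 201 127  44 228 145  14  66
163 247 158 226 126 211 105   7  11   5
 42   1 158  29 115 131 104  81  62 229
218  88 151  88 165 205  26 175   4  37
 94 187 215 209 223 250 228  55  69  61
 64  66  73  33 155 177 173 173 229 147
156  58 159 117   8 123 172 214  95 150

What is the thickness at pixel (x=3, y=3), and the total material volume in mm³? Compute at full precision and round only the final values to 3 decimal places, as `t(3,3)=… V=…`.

span = t_max - t_min = 4.56 - 0.41 = 4.150
L(3,3) = 226, L_eff = 1 - 226/255 = 0.113725 (inverted)
t(3,3) = 4.56 - 4.150·0.113725 = 4.088
Σt over all 9·10 pixels = 356301/1700 ≈ 209.5888235
V = pitch²·Σt = 0.89²·356301/1700 = 166.015

t(3,3)=4.088 V=166.015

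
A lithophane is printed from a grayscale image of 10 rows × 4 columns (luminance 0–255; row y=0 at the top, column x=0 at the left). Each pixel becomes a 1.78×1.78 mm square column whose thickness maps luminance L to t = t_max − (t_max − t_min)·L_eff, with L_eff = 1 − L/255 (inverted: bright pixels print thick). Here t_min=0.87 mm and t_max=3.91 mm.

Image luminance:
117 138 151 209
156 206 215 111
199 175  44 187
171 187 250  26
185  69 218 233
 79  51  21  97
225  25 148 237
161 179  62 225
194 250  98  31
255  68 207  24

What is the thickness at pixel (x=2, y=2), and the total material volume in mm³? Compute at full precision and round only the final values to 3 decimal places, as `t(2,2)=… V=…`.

t(2,2)=1.395 V=332.513

span = t_max - t_min = 3.91 - 0.87 = 3.040
L(2,2) = 44, L_eff = 1 - 44/255 = 0.827451 (inverted)
t(2,2) = 3.91 - 3.040·0.827451 = 1.395
Σt over all 10·4 pixels = 669034/6375 ≈ 104.9465098
V = pitch²·Σt = 1.78²·669034/6375 = 332.513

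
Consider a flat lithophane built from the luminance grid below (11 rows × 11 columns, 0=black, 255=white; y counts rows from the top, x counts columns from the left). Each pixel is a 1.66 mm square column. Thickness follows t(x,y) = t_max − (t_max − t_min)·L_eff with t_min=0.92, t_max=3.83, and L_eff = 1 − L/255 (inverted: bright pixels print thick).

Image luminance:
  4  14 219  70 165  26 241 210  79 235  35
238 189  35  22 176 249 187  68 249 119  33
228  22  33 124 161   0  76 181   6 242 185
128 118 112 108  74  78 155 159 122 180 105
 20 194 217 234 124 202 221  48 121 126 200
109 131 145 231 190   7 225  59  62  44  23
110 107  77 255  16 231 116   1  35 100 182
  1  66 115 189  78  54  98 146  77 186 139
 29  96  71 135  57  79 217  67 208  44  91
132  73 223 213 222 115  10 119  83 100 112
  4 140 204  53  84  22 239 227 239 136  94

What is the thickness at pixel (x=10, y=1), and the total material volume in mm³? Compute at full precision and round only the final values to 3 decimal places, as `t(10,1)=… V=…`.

t(10,1)=1.297 V=769.328

span = t_max - t_min = 3.83 - 0.92 = 2.910
L(10,1) = 33, L_eff = 1 - 33/255 = 0.870588 (inverted)
t(10,1) = 3.83 - 2.910·0.870588 = 1.297
Σt over all 11·11 pixels = 237309/850 ≈ 279.1870588
V = pitch²·Σt = 1.66²·237309/850 = 769.328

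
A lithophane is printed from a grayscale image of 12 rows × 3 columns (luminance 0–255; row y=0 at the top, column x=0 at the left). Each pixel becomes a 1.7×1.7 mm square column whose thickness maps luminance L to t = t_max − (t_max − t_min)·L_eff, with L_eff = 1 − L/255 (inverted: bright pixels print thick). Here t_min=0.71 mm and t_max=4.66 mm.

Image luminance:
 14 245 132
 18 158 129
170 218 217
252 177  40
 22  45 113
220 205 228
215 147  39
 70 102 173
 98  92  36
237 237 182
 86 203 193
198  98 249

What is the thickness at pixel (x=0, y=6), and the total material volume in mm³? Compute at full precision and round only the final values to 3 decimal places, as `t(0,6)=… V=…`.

span = t_max - t_min = 4.66 - 0.71 = 3.950
L(0,6) = 215, L_eff = 1 - 215/255 = 0.156863 (inverted)
t(0,6) = 4.66 - 3.950·0.156863 = 4.040
Σt over all 12·3 pixels = 272869/2550 ≈ 107.0074510
V = pitch²·Σt = 1.7²·272869/2550 = 309.252

t(0,6)=4.040 V=309.252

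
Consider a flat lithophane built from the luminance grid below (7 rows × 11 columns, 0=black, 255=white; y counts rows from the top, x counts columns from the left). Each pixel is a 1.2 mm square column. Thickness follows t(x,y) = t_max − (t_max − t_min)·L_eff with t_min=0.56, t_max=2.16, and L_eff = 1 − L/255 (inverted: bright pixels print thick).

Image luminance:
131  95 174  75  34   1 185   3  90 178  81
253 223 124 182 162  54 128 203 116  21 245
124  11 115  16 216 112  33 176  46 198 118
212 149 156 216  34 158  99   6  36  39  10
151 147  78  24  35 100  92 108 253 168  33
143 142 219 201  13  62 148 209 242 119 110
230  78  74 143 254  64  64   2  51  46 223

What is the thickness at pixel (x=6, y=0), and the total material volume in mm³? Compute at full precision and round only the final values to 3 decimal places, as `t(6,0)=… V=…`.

t(6,0)=1.721 V=143.989

span = t_max - t_min = 2.16 - 0.56 = 1.600
L(6,0) = 185, L_eff = 1 - 185/255 = 0.274510 (inverted)
t(6,0) = 2.16 - 1.600·0.274510 = 1.721
Σt over all 7·11 pixels = 25498/255 ≈ 99.9921569
V = pitch²·Σt = 1.2²·25498/255 = 143.989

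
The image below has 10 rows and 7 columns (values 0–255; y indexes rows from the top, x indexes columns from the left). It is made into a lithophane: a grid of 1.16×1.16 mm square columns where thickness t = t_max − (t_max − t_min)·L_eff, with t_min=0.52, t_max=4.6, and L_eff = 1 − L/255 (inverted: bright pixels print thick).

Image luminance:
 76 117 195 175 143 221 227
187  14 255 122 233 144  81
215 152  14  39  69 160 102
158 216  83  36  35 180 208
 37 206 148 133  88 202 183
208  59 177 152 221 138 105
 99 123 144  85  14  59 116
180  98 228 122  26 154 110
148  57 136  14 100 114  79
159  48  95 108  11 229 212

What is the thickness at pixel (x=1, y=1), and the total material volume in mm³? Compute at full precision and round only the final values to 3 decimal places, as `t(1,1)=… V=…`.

t(1,1)=0.744 V=242.359

span = t_max - t_min = 4.6 - 0.52 = 4.080
L(1,1) = 14, L_eff = 1 - 14/255 = 0.945098 (inverted)
t(1,1) = 4.6 - 4.080·0.945098 = 0.744
Σt over all 10·7 pixels = 180.112
V = pitch²·Σt = 1.16²·180.112 = 242.359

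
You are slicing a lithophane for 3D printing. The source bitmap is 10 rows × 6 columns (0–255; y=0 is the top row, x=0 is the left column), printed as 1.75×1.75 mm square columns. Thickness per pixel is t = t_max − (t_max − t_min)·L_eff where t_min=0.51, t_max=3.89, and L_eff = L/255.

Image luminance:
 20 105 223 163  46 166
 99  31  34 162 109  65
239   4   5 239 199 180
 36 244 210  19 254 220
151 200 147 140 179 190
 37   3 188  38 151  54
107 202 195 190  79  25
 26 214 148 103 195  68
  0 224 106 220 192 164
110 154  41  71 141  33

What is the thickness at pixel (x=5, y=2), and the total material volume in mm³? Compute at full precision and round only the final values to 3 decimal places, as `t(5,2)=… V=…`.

span = t_max - t_min = 3.89 - 0.51 = 3.380
L(5,2) = 180, L_eff = 180/255 = 0.705882
t(5,2) = 3.89 - 3.380·0.705882 = 1.504
Σt over all 10·6 pixels = 849274/6375 ≈ 133.2194510
V = pitch²·Σt = 1.75²·849274/6375 = 407.985

t(5,2)=1.504 V=407.985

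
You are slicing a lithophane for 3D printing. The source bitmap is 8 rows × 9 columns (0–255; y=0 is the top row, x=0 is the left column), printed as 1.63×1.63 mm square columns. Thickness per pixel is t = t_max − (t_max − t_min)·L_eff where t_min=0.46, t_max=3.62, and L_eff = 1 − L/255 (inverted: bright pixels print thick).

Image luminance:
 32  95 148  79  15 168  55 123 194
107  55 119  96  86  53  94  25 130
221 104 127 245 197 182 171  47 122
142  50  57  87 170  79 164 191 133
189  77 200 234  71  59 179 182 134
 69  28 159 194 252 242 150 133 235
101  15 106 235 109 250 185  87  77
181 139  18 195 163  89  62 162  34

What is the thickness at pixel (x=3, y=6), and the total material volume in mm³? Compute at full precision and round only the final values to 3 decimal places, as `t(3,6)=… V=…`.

t(3,6)=3.372 V=389.521

span = t_max - t_min = 3.62 - 0.46 = 3.160
L(3,6) = 235, L_eff = 1 - 235/255 = 0.078431 (inverted)
t(3,6) = 3.62 - 3.160·0.078431 = 3.372
Σt over all 8·9 pixels = 934622/6375 ≈ 146.6073725
V = pitch²·Σt = 1.63²·934622/6375 = 389.521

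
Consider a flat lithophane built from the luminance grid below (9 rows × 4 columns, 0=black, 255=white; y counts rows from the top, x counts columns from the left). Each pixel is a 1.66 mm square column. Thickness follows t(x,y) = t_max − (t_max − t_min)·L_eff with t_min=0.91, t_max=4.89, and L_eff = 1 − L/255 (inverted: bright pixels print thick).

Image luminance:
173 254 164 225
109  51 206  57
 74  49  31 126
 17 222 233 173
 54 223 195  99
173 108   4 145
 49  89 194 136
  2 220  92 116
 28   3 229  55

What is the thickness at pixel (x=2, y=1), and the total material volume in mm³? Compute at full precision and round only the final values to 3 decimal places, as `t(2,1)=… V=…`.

span = t_max - t_min = 4.89 - 0.91 = 3.980
L(2,1) = 206, L_eff = 1 - 206/255 = 0.192157 (inverted)
t(2,1) = 4.89 - 3.980·0.192157 = 4.125
Σt over all 9·4 pixels = 644456/6375 ≈ 101.0911373
V = pitch²·Σt = 1.66²·644456/6375 = 278.567

t(2,1)=4.125 V=278.567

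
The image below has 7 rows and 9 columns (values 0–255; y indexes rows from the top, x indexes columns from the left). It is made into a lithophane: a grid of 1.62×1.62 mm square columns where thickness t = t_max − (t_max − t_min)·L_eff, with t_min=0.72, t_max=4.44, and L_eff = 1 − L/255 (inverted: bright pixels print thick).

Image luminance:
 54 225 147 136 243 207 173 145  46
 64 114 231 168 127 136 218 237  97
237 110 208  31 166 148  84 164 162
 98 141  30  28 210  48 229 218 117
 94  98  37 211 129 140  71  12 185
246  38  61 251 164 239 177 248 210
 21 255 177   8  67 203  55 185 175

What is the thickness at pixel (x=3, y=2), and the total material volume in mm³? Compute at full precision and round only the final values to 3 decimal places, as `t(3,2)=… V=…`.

span = t_max - t_min = 4.44 - 0.72 = 3.720
L(3,2) = 31, L_eff = 1 - 31/255 = 0.878431 (inverted)
t(3,2) = 4.44 - 3.720·0.878431 = 1.172
Σt over all 7·9 pixels = 373964/2125 ≈ 175.9830588
V = pitch²·Σt = 1.62²·373964/2125 = 461.850

t(3,2)=1.172 V=461.850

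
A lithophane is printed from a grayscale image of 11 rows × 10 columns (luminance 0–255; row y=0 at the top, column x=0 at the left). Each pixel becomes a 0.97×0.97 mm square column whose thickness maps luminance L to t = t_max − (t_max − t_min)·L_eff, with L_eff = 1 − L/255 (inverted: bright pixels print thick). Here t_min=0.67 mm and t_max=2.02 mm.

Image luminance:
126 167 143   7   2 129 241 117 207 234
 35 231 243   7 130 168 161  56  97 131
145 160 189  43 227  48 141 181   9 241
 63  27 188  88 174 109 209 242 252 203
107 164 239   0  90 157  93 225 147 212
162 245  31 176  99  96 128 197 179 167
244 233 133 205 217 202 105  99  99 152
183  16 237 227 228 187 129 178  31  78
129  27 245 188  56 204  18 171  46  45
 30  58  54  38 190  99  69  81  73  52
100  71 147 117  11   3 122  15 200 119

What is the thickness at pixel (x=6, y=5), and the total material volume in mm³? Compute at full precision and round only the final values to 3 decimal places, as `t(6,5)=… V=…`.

t(6,5)=1.348 V=141.303

span = t_max - t_min = 2.02 - 0.67 = 1.350
L(6,5) = 128, L_eff = 1 - 128/255 = 0.498039 (inverted)
t(6,5) = 2.02 - 1.350·0.498039 = 1.348
Σt over all 11·10 pixels = 63826/425 ≈ 150.1788235
V = pitch²·Σt = 0.97²·63826/425 = 141.303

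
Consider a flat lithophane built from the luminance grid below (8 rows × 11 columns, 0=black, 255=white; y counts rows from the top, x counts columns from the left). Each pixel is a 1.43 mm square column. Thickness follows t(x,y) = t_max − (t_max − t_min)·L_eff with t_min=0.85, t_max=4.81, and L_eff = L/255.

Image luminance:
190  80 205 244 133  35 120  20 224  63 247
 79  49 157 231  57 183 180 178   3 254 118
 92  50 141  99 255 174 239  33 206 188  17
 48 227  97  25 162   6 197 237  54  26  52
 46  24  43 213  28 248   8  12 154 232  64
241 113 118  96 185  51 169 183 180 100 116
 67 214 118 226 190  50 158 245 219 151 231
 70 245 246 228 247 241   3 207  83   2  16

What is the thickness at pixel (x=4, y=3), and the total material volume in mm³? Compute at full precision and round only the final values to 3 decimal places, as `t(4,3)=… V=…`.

t(4,3)=2.294 V=492.241

span = t_max - t_min = 4.81 - 0.85 = 3.960
L(4,3) = 162, L_eff = 162/255 = 0.635294
t(4,3) = 4.81 - 3.960·0.635294 = 2.294
Σt over all 8·11 pixels = 511522/2125 ≈ 240.7162353
V = pitch²·Σt = 1.43²·511522/2125 = 492.241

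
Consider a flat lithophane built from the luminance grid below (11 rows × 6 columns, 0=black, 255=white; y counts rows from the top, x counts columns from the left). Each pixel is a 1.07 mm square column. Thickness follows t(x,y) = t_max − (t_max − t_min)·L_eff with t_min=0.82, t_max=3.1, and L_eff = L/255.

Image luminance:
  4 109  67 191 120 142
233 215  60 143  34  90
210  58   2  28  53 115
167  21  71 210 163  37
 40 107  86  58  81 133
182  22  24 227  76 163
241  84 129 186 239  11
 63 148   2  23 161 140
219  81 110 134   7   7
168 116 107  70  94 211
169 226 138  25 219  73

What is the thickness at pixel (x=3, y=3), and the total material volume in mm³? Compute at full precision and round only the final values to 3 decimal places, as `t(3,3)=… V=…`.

t(3,3)=1.222 V=159.078

span = t_max - t_min = 3.1 - 0.82 = 2.280
L(3,3) = 210, L_eff = 210/255 = 0.823529
t(3,3) = 3.1 - 2.280·0.823529 = 1.222
Σt over all 11·6 pixels = 295258/2125 ≈ 138.9449412
V = pitch²·Σt = 1.07²·295258/2125 = 159.078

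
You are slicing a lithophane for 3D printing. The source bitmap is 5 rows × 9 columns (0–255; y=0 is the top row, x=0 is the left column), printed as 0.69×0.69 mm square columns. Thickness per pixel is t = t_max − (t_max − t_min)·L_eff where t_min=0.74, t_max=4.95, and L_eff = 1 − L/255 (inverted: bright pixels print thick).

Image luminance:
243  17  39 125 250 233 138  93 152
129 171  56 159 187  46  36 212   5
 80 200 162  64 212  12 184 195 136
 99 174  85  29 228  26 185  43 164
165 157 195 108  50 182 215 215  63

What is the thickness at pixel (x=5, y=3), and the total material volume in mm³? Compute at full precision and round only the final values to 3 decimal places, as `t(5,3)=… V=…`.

span = t_max - t_min = 4.95 - 0.74 = 4.210
L(5,3) = 26, L_eff = 1 - 26/255 = 0.898039 (inverted)
t(5,3) = 4.95 - 4.210·0.898039 = 1.169
Σt over all 5·9 pixels = 1113683/8500 ≈ 131.0215294
V = pitch²·Σt = 0.69²·1113683/8500 = 62.379

t(5,3)=1.169 V=62.379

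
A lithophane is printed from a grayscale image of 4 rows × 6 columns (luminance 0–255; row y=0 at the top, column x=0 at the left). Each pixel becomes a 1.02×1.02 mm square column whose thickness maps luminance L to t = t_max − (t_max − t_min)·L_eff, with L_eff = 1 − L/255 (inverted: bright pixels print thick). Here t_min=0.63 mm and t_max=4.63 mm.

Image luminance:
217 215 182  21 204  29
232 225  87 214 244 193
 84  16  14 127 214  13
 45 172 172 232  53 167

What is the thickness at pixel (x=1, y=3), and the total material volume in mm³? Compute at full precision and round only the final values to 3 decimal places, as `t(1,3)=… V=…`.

span = t_max - t_min = 4.63 - 0.63 = 4.000
L(1,3) = 172, L_eff = 1 - 172/255 = 0.325490 (inverted)
t(1,3) = 4.63 - 4.000·0.325490 = 3.328
Σt over all 4·6 pixels = 28906/425 ≈ 68.0141176
V = pitch²·Σt = 1.02²·28906/425 = 70.762

t(1,3)=3.328 V=70.762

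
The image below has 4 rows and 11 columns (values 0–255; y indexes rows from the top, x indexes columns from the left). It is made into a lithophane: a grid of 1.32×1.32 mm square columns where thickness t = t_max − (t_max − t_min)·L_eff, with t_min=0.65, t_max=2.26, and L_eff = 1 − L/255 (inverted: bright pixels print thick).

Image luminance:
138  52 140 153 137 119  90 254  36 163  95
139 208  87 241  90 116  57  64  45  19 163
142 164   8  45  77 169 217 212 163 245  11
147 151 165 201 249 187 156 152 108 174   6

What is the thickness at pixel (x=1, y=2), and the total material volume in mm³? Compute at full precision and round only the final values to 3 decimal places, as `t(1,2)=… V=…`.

t(1,2)=1.685 V=113.144

span = t_max - t_min = 2.26 - 0.65 = 1.610
L(1,2) = 164, L_eff = 1 - 164/255 = 0.356863 (inverted)
t(1,2) = 2.26 - 1.610·0.356863 = 1.685
Σt over all 4·11 pixels = 331171/5100 ≈ 64.9354902
V = pitch²·Σt = 1.32²·331171/5100 = 113.144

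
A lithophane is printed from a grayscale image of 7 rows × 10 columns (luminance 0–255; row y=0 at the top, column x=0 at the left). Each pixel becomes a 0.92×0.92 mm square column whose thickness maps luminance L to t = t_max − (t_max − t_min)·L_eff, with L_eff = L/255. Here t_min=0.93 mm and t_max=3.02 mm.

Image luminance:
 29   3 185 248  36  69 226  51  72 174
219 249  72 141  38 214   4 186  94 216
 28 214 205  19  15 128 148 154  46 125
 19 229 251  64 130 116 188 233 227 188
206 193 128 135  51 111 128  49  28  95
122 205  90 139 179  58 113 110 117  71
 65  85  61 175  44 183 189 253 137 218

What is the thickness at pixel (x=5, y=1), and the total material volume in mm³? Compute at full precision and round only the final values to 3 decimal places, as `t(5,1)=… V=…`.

span = t_max - t_min = 3.02 - 0.93 = 2.090
L(5,1) = 214, L_eff = 214/255 = 0.839216
t(5,1) = 3.02 - 2.090·0.839216 = 1.266
Σt over all 7·10 pixels = 1170527/8500 ≈ 137.7090588
V = pitch²·Σt = 0.92²·1170527/8500 = 116.557

t(5,1)=1.266 V=116.557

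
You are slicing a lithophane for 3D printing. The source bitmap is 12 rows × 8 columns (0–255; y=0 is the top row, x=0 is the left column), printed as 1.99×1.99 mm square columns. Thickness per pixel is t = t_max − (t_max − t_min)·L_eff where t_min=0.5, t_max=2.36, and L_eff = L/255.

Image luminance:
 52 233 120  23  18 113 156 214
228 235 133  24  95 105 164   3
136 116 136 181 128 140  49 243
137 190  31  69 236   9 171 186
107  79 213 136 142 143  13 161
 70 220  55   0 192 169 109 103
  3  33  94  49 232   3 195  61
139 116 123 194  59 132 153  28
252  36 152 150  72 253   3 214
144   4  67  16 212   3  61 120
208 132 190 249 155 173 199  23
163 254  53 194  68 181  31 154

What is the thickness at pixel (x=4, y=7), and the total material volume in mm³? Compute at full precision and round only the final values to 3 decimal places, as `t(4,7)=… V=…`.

t(4,7)=1.930 V=556.757

span = t_max - t_min = 2.36 - 0.5 = 1.860
L(4,7) = 59, L_eff = 59/255 = 0.231373
t(4,7) = 2.36 - 1.860·0.231373 = 1.930
Σt over all 12·8 pixels = 298757/2125 ≈ 140.5915294
V = pitch²·Σt = 1.99²·298757/2125 = 556.757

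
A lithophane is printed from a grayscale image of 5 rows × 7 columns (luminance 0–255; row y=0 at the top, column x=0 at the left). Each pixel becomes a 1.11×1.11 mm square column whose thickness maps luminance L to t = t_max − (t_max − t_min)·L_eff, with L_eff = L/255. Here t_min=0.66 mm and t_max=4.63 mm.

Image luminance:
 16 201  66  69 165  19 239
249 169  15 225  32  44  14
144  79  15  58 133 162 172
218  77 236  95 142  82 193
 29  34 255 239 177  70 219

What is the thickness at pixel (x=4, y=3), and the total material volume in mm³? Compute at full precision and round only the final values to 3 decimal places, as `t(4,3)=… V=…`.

t(4,3)=2.419 V=116.181

span = t_max - t_min = 4.63 - 0.66 = 3.970
L(4,3) = 142, L_eff = 142/255 = 0.556863
t(4,3) = 4.63 - 3.970·0.556863 = 2.419
Σt over all 5·7 pixels = 141443/1500 ≈ 94.2953333
V = pitch²·Σt = 1.11²·141443/1500 = 116.181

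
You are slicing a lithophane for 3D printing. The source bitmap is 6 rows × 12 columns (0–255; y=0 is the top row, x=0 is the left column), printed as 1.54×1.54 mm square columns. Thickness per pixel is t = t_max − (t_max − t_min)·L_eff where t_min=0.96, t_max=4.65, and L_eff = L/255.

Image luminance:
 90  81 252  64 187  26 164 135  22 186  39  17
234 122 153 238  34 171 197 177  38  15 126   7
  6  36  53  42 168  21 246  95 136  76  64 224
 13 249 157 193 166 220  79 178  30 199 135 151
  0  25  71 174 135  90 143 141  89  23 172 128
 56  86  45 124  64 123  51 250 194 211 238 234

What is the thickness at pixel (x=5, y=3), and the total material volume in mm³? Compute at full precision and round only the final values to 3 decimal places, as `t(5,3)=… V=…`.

t(5,3)=1.466 V=499.594

span = t_max - t_min = 4.65 - 0.96 = 3.690
L(5,3) = 220, L_eff = 220/255 = 0.862745
t(5,3) = 4.65 - 3.690·0.862745 = 1.466
Σt over all 6·12 pixels = 1790583/8500 ≈ 210.6568235
V = pitch²·Σt = 1.54²·1790583/8500 = 499.594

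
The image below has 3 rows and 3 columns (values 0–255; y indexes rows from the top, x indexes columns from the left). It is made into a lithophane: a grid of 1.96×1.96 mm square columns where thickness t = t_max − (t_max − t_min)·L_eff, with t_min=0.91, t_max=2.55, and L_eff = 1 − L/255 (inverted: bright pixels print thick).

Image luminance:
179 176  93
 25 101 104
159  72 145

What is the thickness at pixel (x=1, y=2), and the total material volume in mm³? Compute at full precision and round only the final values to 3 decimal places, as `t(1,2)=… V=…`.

t(1,2)=1.373 V=57.504

span = t_max - t_min = 2.55 - 0.91 = 1.640
L(1,2) = 72, L_eff = 1 - 72/255 = 0.717647 (inverted)
t(1,2) = 2.55 - 1.640·0.717647 = 1.373
Σt over all 3·3 pixels = 22453/1500 ≈ 14.9686667
V = pitch²·Σt = 1.96²·22453/1500 = 57.504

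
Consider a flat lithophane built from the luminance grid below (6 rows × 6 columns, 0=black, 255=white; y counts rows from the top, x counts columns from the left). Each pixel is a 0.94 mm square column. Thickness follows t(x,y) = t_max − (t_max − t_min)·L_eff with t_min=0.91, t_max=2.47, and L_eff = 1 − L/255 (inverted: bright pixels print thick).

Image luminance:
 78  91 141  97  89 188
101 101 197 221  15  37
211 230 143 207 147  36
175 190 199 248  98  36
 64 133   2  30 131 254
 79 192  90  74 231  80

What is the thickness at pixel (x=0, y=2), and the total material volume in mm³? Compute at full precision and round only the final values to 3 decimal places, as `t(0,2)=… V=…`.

span = t_max - t_min = 2.47 - 0.91 = 1.560
L(0,2) = 211, L_eff = 1 - 211/255 = 0.172549 (inverted)
t(0,2) = 2.47 - 1.560·0.172549 = 2.201
Σt over all 6·6 pixels = 129883/2125 ≈ 61.1214118
V = pitch²·Σt = 0.94²·129883/2125 = 54.007

t(0,2)=2.201 V=54.007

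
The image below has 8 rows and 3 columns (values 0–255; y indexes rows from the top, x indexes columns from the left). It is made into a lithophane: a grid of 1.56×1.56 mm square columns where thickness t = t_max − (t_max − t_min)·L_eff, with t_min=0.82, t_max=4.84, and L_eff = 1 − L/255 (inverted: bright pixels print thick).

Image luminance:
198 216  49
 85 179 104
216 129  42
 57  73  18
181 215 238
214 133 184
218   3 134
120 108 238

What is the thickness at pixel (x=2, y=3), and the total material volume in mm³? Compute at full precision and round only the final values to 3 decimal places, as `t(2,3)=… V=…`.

t(2,3)=1.104 V=176.493

span = t_max - t_min = 4.84 - 0.82 = 4.020
L(2,3) = 18, L_eff = 1 - 18/255 = 0.929412 (inverted)
t(2,3) = 4.84 - 4.020·0.929412 = 1.104
Σt over all 8·3 pixels = 154112/2125 ≈ 72.5232941
V = pitch²·Σt = 1.56²·154112/2125 = 176.493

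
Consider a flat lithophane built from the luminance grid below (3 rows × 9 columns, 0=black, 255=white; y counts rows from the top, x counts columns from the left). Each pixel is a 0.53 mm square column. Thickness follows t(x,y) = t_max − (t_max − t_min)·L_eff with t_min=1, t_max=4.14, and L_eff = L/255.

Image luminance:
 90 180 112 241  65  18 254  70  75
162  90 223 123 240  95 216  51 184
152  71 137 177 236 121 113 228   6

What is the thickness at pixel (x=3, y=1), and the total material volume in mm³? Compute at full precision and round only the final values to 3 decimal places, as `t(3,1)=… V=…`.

t(3,1)=2.625 V=18.497

span = t_max - t_min = 4.14 - 1 = 3.140
L(3,1) = 123, L_eff = 123/255 = 0.482353
t(3,1) = 4.14 - 3.140·0.482353 = 2.625
Σt over all 3·9 pixels = 167917/2550 ≈ 65.8498039
V = pitch²·Σt = 0.53²·167917/2550 = 18.497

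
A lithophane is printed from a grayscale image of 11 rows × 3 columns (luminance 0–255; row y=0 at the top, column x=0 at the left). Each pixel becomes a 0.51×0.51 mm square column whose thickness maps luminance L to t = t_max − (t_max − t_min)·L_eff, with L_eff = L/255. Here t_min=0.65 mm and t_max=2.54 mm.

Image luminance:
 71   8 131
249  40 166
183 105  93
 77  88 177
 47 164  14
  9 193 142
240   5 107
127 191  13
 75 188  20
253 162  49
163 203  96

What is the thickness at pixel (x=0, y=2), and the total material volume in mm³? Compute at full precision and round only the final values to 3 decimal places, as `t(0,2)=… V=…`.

span = t_max - t_min = 2.54 - 0.65 = 1.890
L(0,2) = 183, L_eff = 183/255 = 0.717647
t(0,2) = 2.54 - 1.890·0.717647 = 1.184
Σt over all 11·3 pixels = 469983/8500 ≈ 55.2921176
V = pitch²·Σt = 0.51²·469983/8500 = 14.381

t(0,2)=1.184 V=14.381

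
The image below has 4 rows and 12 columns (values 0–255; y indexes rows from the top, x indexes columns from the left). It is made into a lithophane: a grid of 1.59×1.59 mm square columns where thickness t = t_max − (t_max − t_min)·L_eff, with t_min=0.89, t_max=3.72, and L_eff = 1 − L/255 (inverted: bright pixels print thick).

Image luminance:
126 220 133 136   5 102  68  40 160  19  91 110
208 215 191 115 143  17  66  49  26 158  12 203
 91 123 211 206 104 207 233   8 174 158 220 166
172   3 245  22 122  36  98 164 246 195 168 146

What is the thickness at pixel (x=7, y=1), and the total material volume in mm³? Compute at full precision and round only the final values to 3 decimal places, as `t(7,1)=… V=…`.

t(7,1)=1.434 V=280.018

span = t_max - t_min = 3.72 - 0.89 = 2.830
L(7,1) = 49, L_eff = 1 - 49/255 = 0.807843 (inverted)
t(7,1) = 3.72 - 2.830·0.807843 = 1.434
Σt over all 4·12 pixels = 2824433/25500 ≈ 110.7620784
V = pitch²·Σt = 1.59²·2824433/25500 = 280.018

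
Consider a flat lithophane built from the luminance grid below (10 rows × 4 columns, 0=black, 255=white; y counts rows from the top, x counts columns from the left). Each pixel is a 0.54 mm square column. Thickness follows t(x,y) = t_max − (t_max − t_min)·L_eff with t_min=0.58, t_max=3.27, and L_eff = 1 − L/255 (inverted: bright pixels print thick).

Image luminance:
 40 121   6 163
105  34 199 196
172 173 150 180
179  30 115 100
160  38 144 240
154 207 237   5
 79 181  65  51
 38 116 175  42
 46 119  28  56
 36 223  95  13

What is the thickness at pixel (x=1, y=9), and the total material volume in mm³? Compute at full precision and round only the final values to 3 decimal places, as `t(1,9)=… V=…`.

t(1,9)=2.932 V=20.641

span = t_max - t_min = 3.27 - 0.58 = 2.690
L(1,9) = 223, L_eff = 1 - 223/255 = 0.125490 (inverted)
t(1,9) = 3.27 - 2.690·0.125490 = 2.932
Σt over all 10·4 pixels = 1805059/25500 ≈ 70.7866275
V = pitch²·Σt = 0.54²·1805059/25500 = 20.641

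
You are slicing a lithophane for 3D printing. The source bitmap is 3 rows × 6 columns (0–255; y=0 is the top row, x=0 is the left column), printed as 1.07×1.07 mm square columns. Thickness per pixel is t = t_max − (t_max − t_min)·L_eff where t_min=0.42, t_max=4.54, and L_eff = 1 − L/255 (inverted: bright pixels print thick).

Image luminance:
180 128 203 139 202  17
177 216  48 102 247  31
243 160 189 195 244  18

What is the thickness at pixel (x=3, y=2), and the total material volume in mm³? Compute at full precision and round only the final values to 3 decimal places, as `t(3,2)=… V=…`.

span = t_max - t_min = 4.54 - 0.42 = 4.120
L(3,2) = 195, L_eff = 1 - 195/255 = 0.235294 (inverted)
t(3,2) = 4.54 - 4.120·0.235294 = 3.571
Σt over all 3·6 pixels = 110104/2125 ≈ 51.8136471
V = pitch²·Σt = 1.07²·110104/2125 = 59.321

t(3,2)=3.571 V=59.321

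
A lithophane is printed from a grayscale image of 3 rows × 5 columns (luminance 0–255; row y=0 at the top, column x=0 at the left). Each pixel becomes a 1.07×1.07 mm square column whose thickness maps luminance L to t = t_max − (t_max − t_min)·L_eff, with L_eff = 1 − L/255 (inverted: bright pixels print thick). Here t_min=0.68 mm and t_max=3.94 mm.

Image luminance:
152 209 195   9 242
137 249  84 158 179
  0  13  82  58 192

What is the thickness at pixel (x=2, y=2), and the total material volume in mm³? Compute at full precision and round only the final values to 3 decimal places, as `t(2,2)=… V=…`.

span = t_max - t_min = 3.94 - 0.68 = 3.260
L(2,2) = 82, L_eff = 1 - 82/255 = 0.678431 (inverted)
t(2,2) = 3.94 - 3.260·0.678431 = 1.728
Σt over all 3·5 pixels = 149789/4250 ≈ 35.2444706
V = pitch²·Σt = 1.07²·149789/4250 = 40.351

t(2,2)=1.728 V=40.351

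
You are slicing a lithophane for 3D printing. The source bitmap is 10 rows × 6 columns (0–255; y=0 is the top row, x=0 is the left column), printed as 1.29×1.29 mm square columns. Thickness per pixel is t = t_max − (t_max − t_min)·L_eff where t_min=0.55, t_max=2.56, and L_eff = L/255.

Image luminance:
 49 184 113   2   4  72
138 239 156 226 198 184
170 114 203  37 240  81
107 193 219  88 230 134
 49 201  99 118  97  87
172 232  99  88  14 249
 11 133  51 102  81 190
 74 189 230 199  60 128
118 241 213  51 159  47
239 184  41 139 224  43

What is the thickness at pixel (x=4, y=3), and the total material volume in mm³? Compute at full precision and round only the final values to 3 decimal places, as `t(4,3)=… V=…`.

span = t_max - t_min = 2.56 - 0.55 = 2.010
L(4,3) = 230, L_eff = 230/255 = 0.901961
t(4,3) = 2.56 - 2.010·0.901961 = 0.747
Σt over all 10·6 pixels = 767389/8500 ≈ 90.2810588
V = pitch²·Σt = 1.29²·767389/8500 = 150.237

t(4,3)=0.747 V=150.237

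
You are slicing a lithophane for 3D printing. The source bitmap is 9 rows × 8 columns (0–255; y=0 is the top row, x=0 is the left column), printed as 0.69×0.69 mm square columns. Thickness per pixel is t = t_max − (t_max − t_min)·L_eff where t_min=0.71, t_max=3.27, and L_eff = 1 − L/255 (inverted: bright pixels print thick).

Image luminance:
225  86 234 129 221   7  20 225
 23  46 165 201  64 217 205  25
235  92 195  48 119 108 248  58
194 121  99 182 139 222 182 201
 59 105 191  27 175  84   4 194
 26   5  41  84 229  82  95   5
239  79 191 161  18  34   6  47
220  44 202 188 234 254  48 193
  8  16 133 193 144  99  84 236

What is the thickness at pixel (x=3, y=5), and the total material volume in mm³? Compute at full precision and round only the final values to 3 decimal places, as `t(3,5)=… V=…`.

t(3,5)=1.553 V=67.417

span = t_max - t_min = 3.27 - 0.71 = 2.560
L(3,5) = 84, L_eff = 1 - 84/255 = 0.670588 (inverted)
t(3,5) = 3.27 - 2.560·0.670588 = 1.553
Σt over all 9·8 pixels = 902722/6375 ≈ 141.6034510
V = pitch²·Σt = 0.69²·902722/6375 = 67.417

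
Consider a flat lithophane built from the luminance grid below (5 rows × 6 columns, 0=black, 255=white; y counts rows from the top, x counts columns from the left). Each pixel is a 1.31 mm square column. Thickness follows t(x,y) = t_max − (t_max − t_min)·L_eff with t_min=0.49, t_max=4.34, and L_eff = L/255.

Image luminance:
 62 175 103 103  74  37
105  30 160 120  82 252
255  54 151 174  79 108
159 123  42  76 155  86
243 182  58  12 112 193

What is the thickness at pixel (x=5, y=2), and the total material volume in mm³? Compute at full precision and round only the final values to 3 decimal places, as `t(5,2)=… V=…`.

t(5,2)=2.709 V=131.068

span = t_max - t_min = 4.34 - 0.49 = 3.850
L(5,2) = 108, L_eff = 108/255 = 0.423529
t(5,2) = 4.34 - 3.850·0.423529 = 2.709
Σt over all 5·6 pixels = 77903/1020 ≈ 76.3754902
V = pitch²·Σt = 1.31²·77903/1020 = 131.068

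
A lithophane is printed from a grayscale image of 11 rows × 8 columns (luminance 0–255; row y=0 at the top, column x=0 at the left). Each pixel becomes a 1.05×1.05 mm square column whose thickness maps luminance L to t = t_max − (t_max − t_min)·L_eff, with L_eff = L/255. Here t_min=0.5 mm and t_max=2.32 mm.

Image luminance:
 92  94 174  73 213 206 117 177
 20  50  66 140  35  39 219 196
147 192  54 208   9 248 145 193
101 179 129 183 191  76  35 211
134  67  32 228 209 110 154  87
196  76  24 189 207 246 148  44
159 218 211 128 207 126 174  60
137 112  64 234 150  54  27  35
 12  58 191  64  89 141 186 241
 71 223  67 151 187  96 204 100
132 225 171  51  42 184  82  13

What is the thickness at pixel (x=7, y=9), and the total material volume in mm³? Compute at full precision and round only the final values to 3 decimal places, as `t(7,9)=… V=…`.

span = t_max - t_min = 2.32 - 0.5 = 1.820
L(7,9) = 100, L_eff = 100/255 = 0.392157
t(7,9) = 2.32 - 1.820·0.392157 = 1.606
Σt over all 11·8 pixels = 6248/51 ≈ 122.5098039
V = pitch²·Σt = 1.05²·6248/51 = 135.067

t(7,9)=1.606 V=135.067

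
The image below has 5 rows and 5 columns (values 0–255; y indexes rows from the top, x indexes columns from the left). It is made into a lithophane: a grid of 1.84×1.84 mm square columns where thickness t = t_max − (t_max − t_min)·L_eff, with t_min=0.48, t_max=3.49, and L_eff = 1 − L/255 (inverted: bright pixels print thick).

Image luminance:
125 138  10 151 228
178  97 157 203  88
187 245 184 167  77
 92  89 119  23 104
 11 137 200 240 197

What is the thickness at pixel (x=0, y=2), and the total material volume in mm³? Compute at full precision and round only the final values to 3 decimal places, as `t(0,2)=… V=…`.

span = t_max - t_min = 3.49 - 0.48 = 3.010
L(0,2) = 187, L_eff = 1 - 187/255 = 0.266667 (inverted)
t(0,2) = 3.49 - 3.010·0.266667 = 2.687
Σt over all 5·5 pixels = 447849/8500 ≈ 52.6881176
V = pitch²·Σt = 1.84²·447849/8500 = 178.381

t(0,2)=2.687 V=178.381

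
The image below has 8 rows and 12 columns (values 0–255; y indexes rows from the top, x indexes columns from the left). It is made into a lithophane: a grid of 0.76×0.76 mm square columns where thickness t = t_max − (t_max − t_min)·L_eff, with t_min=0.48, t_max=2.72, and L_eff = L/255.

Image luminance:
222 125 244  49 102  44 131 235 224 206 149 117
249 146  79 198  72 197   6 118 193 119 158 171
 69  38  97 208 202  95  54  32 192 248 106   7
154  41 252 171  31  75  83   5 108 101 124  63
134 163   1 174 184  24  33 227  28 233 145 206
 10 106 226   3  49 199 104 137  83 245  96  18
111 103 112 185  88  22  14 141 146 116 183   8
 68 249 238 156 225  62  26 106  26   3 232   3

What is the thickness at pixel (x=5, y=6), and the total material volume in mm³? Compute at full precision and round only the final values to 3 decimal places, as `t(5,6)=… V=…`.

span = t_max - t_min = 2.72 - 0.48 = 2.240
L(5,6) = 22, L_eff = 22/255 = 0.086275
t(5,6) = 2.72 - 2.240·0.086275 = 2.527
Σt over all 8·12 pixels = 1017224/6375 ≈ 159.5645490
V = pitch²·Σt = 0.76²·1017224/6375 = 92.164

t(5,6)=2.527 V=92.164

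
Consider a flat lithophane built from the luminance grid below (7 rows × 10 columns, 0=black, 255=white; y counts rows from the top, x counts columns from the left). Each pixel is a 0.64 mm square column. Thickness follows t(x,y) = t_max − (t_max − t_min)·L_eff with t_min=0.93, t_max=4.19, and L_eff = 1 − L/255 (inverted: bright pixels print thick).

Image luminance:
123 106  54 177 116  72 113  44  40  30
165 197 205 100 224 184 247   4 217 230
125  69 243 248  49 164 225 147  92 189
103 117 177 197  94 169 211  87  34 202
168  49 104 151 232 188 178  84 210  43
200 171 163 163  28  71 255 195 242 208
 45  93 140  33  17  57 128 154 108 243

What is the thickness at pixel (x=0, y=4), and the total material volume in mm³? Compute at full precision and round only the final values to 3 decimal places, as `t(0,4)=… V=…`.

t(0,4)=3.078 V=77.516

span = t_max - t_min = 4.19 - 0.93 = 3.260
L(0,4) = 168, L_eff = 1 - 168/255 = 0.341176 (inverted)
t(0,4) = 4.19 - 3.260·0.341176 = 3.078
Σt over all 7·10 pixels = 402153/2125 ≈ 189.2484706
V = pitch²·Σt = 0.64²·402153/2125 = 77.516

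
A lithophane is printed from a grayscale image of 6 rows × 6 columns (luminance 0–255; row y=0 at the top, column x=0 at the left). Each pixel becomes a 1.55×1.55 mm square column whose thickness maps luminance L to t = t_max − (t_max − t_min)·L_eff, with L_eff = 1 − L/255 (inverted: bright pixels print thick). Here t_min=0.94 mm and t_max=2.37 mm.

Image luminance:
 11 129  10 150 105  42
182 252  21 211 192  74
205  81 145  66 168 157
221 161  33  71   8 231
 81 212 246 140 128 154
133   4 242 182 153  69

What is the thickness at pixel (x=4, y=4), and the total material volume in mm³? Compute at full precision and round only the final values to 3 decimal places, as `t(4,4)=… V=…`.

t(4,4)=1.658 V=144.219

span = t_max - t_min = 2.37 - 0.94 = 1.430
L(4,4) = 128, L_eff = 1 - 128/255 = 0.498039 (inverted)
t(4,4) = 2.37 - 1.430·0.498039 = 1.658
Σt over all 6·6 pixels = 153073/2550 ≈ 60.0286275
V = pitch²·Σt = 1.55²·153073/2550 = 144.219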